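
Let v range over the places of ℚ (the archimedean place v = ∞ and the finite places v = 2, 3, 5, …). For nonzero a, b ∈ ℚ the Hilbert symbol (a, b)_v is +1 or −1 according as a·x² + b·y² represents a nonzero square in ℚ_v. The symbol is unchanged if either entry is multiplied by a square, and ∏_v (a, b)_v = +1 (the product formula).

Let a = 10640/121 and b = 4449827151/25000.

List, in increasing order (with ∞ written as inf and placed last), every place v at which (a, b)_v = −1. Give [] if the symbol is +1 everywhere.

[3, 7]

Mod squares: a ≡ 665, b ≡ 2310. Check v ∈ {∞, 2, 3, 5, 7, 11, 19}.
v=5: a=5^1·(≡3), b=5^-5·(≡2) mod 5; (3|5)=-1, (2|5)=-1; (−1)^{1·-5·2}·(-1)^-5·(-1)^1 = +1.
v=2: v_2(a)=4, v_2(b)=-3; units ≡ 1, 3 (mod 8); ε·ε+αω+βω = 0·1+4·1+-3·0 ≡ 0  ⇒  (a,b)_2 = +1.
v=3: a=3^0·(≡2), b=3^3·(≡2) mod 3; (2|3)=-1, (2|3)=-1; (−1)^{0·3·1}·(-1)^3·(-1)^0 = -1.
v=11: a=11^-2·(≡3), b=11^3·(≡3) mod 11; (3|11)=+1, (3|11)=+1; (−1)^{-2·3·5}·(+1)^3·(+1)^-2 = +1.
v=∞: 665 > 0 and 2310 > 0  ⇒  (a,b)_∞ = +1.
v=7: a=7^1·(≡4), b=7^3·(≡1) mod 7; (4|7)=+1, (1|7)=+1; (−1)^{1·3·3}·(+1)^3·(+1)^1 = -1.
v=19: a=19^1·(≡4), b=19^2·(≡17) mod 19; (4|19)=+1, (17|19)=+1; (−1)^{1·2·9}·(+1)^2·(+1)^1 = +1.
Ram(665, 2310) = {3, 7}; no ℚ_3-point on the conic.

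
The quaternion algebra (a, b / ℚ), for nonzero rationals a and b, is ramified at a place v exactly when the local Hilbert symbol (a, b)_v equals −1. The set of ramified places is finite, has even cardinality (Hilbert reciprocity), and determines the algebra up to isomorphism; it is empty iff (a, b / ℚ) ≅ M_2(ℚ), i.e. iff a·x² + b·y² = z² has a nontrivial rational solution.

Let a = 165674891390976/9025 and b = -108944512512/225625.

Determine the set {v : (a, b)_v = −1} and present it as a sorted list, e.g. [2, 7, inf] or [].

Mod squares: a ≡ 11, b ≡ -4182. Check v ∈ {∞, 2, 3, 5, 11, 17, 19, 29, 41}.
v=∞: 11 > 0 and -4182 < 0  ⇒  (a,b)_∞ = +1.
v=29: a=29^2·(≡14), b=29^2·(≡1) mod 29; (14|29)=-1, (1|29)=+1; (−1)^{2·2·14}·(-1)^2·(+1)^2 = +1.
v=2: v_2(a)=12, v_2(b)=9; units ≡ 3, 5 (mod 8); ε·ε+αω+βω = 1·0+12·1+9·1 ≡ 1  ⇒  (a,b)_2 = -1.
v=3: a=3^2·(≡2), b=3^1·(≡1) mod 3; (2|3)=-1, (1|3)=+1; (−1)^{2·1·1}·(-1)^1·(+1)^2 = -1.
v=5: a=5^-2·(≡1), b=5^-4·(≡3) mod 5; (1|5)=+1, (3|5)=-1; (−1)^{-2·-4·2}·(+1)^-4·(-1)^-2 = +1.
v=17: a=17^2·(≡7), b=17^1·(≡8) mod 17; (7|17)=-1, (8|17)=+1; (−1)^{2·1·8}·(-1)^1·(+1)^2 = -1.
v=41: a=41^2·(≡11), b=41^1·(≡18) mod 41; (11|41)=-1, (18|41)=+1; (−1)^{2·1·20}·(-1)^1·(+1)^2 = -1.
v=11: a=11^1·(≡4), b=11^2·(≡9) mod 11; (4|11)=+1, (9|11)=+1; (−1)^{1·2·5}·(+1)^2·(+1)^1 = +1.
v=19: a=19^-2·(≡9), b=19^-2·(≡11) mod 19; (9|19)=+1, (11|19)=+1; (−1)^{-2·-2·9}·(+1)^-2·(+1)^-2 = +1.
|Ram(11, -4182)| = 4, even; anisotropic at {2, 3, 17, 41}.

[2, 3, 17, 41]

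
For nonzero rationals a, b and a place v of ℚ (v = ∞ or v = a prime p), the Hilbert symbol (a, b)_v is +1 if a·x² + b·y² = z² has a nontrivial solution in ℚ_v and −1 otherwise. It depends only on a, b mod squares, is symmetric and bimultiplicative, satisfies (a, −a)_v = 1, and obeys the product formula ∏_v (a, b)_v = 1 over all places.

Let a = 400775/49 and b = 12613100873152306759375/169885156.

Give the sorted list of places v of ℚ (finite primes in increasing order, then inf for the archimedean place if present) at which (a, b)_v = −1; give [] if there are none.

Mod squares: a ≡ 16031, b ≡ 1607815. Check v ∈ {∞, 2, 5, 7, 11, 13, 17, 19, 23, 31, 41}.
v=19: a=19^0·(≡18), b=19^-2·(≡4) mod 19; (18|19)=-1, (4|19)=+1; (−1)^{0·-2·9}·(-1)^-2·(+1)^0 = +1.
v=11: a=11^0·(≡9), b=11^1·(≡8) mod 11; (9|11)=+1, (8|11)=-1; (−1)^{0·1·5}·(+1)^1·(-1)^0 = +1.
v=5: a=5^2·(≡4), b=5^5·(≡3) mod 5; (4|5)=+1, (3|5)=-1; (−1)^{2·5·2}·(+1)^5·(-1)^2 = +1.
v=7: a=7^-2·(≡4), b=7^-6·(≡5) mod 7; (4|7)=+1, (5|7)=-1; (−1)^{-2·-6·3}·(+1)^-6·(-1)^-2 = +1.
v=17: a=17^1·(≡2), b=17^4·(≡5) mod 17; (2|17)=+1, (5|17)=-1; (−1)^{1·4·8}·(+1)^4·(-1)^1 = -1.
v=13: a=13^0·(≡5), b=13^2·(≡1) mod 13; (5|13)=-1, (1|13)=+1; (−1)^{0·2·6}·(-1)^2·(+1)^0 = +1.
v=∞: 16031 > 0 and 1607815 > 0  ⇒  (a,b)_∞ = +1.
v=31: a=31^0·(≡9), b=31^1·(≡8) mod 31; (9|31)=+1, (8|31)=+1; (−1)^{0·1·15}·(+1)^1·(+1)^0 = +1.
v=2: v_2(a)=0, v_2(b)=-2; units ≡ 7, 7 (mod 8); ε·ε+αω+βω = 1·1+0·0+-2·0 ≡ 1  ⇒  (a,b)_2 = -1.
v=23: a=23^1·(≡20), b=23^3·(≡16) mod 23; (20|23)=-1, (16|23)=+1; (−1)^{1·3·11}·(-1)^3·(+1)^1 = +1.
v=41: a=41^1·(≡38), b=41^3·(≡34) mod 41; (38|41)=-1, (34|41)=-1; (−1)^{1·3·20}·(-1)^3·(-1)^1 = +1.
(16031, 1607815 / ℚ) ramifies at {2, 17}: a division algebra.

[2, 17]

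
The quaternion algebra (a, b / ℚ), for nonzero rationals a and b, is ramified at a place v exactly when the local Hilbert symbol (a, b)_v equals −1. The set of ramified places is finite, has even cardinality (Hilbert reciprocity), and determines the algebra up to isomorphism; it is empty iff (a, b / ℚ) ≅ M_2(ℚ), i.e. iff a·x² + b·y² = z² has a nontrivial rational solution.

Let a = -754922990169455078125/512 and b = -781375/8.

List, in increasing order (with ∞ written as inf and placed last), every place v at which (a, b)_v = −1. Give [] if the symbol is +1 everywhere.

[2, 7, 19, 47, 53, inf]

(a, b) ≡ (-274010, -62510) mod (ℚ^×)²; places V = {2, 5, 7, 11, 19, 47, 53, ∞}.
(a,b)_19: α=4, u≡13; β=1, v≡6 (mod 19); (13|19)=-1, (6|19)=+1; sign (−1)^0·-1^1·+1^4 = -1.
(a,b)_11: α=1, u≡3; β=0, v≡4 (mod 11); (3|11)=+1, (4|11)=+1; sign (−1)^0·+1^0·+1^1 = +1.
(a,b)_5: α=9, u≡2; β=3, v≡3 (mod 5); (2|5)=-1, (3|5)=-1; sign (−1)^0·-1^3·-1^9 = +1.
(a,b)_7: α=2, u≡3; β=1, v≡4 (mod 7); (3|7)=-1, (4|7)=+1; sign (−1)^0·-1^1·+1^2 = -1.
(a,b)_47: α=3, u≡15; β=1, v≡31 (mod 47); (15|47)=-1, (31|47)=-1; sign (−1)^1·-1^1·-1^3 = -1.
(a,b)_∞: sgn(-274010)=−, sgn(-62510)=−, so -1.
(a,b)_2: α=-9, β=-3; u≡3, v≡1 (mod 8); ε(u)ε(v)=1·0, αω(v)=-9·0, βω(u)=-3·1; sum ≡ 1  ⇒  -1.
(a,b)_53: α=1, u≡52; β=0, v≡27 (mod 53); (52|53)=+1, (27|53)=-1; sign (−1)^0·+1^0·-1^1 = -1.
|Ram(-274010, -62510)| = 6, even; anisotropic at {2, 7, 19, 47, 53, ∞}.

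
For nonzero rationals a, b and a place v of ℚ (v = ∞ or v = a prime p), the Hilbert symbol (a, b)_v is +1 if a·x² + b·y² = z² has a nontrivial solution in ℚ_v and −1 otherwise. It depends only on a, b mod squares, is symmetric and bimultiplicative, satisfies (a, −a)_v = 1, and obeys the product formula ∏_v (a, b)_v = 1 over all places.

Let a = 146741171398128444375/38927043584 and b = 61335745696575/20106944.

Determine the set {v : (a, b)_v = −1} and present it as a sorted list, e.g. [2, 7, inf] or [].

[29, 31]

(a, b) ≡ (975821, 4321493) mod (ℚ^×)²; places V = {2, 3, 5, 7, 11, 13, 17, 19, 23, 29, 31, ∞}.
(a,b)_5: α=4, u≡4; β=2, v≡2 (mod 5); (4|5)=+1, (2|5)=-1; sign (−1)^0·+1^2·-1^4 = +1.
(a,b)_∞: sgn(975821)=+, sgn(4321493)=+, so +1.
(a,b)_29: α=1, u≡20; β=1, v≡27 (mod 29); (20|29)=+1, (27|29)=-1; sign (−1)^0·+1^1·-1^1 = -1.
(a,b)_2: α=-10, β=-6; u≡5, v≡5 (mod 8); ε(u)ε(v)=0·0, αω(v)=-10·1, βω(u)=-6·1; sum ≡ 0  ⇒  +1.
(a,b)_11: α=-3, u≡8; β=-1, v≡9 (mod 11); (8|11)=-1, (9|11)=+1; sign (−1)^1·-1^-1·+1^-3 = +1.
(a,b)_7: α=7, u≡6; β=4, v≡1 (mod 7); (6|7)=-1, (1|7)=+1; sign (−1)^0·-1^4·+1^7 = +1.
(a,b)_17: α=2, u≡1; β=2, v≡1 (mod 17); (1|17)=+1, (1|17)=+1; sign (−1)^0·+1^2·+1^2 = +1.
(a,b)_13: α=-4, u≡11; β=-4, v≡6 (mod 13); (11|13)=-1, (6|13)=-1; sign (−1)^0·-1^-4·-1^-4 = +1.
(a,b)_19: α=1, u≡10; β=1, v≡9 (mod 19); (10|19)=-1, (9|19)=+1; sign (−1)^1·-1^1·+1^1 = +1.
(a,b)_3: α=4, u≡2; β=2, v≡2 (mod 3); (2|3)=-1, (2|3)=-1; sign (−1)^0·-1^2·-1^4 = +1.
(a,b)_23: α=1, u≡10; β=1, v≡12 (mod 23); (10|23)=-1, (12|23)=+1; sign (−1)^1·-1^1·+1^1 = +1.
(a,b)_31: α=2, u≡13; β=1, v≡23 (mod 31); (13|31)=-1, (23|31)=-1; sign (−1)^0·-1^1·-1^2 = -1.
(975821, 4321493 / ℚ) ramifies at {29, 31}: a division algebra.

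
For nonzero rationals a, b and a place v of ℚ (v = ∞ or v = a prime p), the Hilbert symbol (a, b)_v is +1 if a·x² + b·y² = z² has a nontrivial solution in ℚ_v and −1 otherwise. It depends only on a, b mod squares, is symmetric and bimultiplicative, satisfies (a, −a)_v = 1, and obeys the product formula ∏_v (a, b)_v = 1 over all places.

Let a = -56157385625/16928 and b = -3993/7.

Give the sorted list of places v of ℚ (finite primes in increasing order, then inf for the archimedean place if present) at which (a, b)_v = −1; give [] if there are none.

[3, 11, 17, inf]

Mod squares: a ≡ -34, b ≡ -231. Check v ∈ {∞, 2, 3, 5, 7, 11, 17, 19, 23}.
v=3: a=3^0·(≡2), b=3^1·(≡1) mod 3; (2|3)=-1, (1|3)=+1; (−1)^{0·1·1}·(-1)^1·(+1)^0 = -1.
v=∞: -34 < 0 and -231 < 0  ⇒  (a,b)_∞ = -1.
v=17: a=17^1·(≡1), b=17^0·(≡10) mod 17; (1|17)=+1, (10|17)=-1; (−1)^{1·0·8}·(+1)^0·(-1)^1 = -1.
v=19: a=19^2·(≡6), b=19^0·(≡5) mod 19; (6|19)=+1, (5|19)=+1; (−1)^{2·0·9}·(+1)^0·(+1)^2 = +1.
v=7: a=7^0·(≡1), b=7^-1·(≡4) mod 7; (1|7)=+1, (4|7)=+1; (−1)^{0·-1·3}·(+1)^-1·(+1)^0 = +1.
v=2: v_2(a)=-5, v_2(b)=0; units ≡ 7, 1 (mod 8); ε·ε+αω+βω = 1·0+-5·0+0·0 ≡ 0  ⇒  (a,b)_2 = +1.
v=23: a=23^-2·(≡18), b=23^0·(≡21) mod 23; (18|23)=+1, (21|23)=-1; (−1)^{-2·0·11}·(+1)^0·(-1)^-2 = +1.
v=5: a=5^4·(≡1), b=5^0·(≡1) mod 5; (1|5)=+1, (1|5)=+1; (−1)^{4·0·2}·(+1)^0·(+1)^4 = +1.
v=11: a=11^4·(≡2), b=11^3·(≡9) mod 11; (2|11)=-1, (9|11)=+1; (−1)^{4·3·5}·(-1)^3·(+1)^4 = -1.
Ram(-34, -231) = {3, 11, 17, ∞}; no ℚ_3-point on the conic.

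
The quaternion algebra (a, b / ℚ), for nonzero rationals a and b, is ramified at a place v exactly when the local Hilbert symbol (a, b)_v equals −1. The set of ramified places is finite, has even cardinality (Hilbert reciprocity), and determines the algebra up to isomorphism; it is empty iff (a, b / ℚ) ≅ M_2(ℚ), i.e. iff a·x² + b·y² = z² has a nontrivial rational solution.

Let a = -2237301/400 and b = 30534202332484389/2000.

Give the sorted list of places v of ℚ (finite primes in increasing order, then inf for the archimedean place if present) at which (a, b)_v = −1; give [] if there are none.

(a, b) ≡ (-341, 274505) mod (ℚ^×)²; places V = {2, 3, 5, 7, 11, 23, 31, ∞}.
(a,b)_11: α=1, u≡8; β=3, v≡2 (mod 11); (8|11)=-1, (2|11)=-1; sign (−1)^1·-1^3·-1^1 = -1.
(a,b)_7: α=0, u≡4; β=1, v≡2 (mod 7); (4|7)=+1, (2|7)=+1; sign (−1)^0·+1^1·+1^0 = +1.
(a,b)_23: α=0, u≡18; β=1, v≡21 (mod 23); (18|23)=+1, (21|23)=-1; sign (−1)^0·+1^1·-1^0 = +1.
(a,b)_31: α=1, u≡1; β=3, v≡8 (mod 31); (1|31)=+1, (8|31)=+1; sign (−1)^1·+1^3·+1^1 = -1.
(a,b)_5: α=-2, u≡4; β=-3, v≡4 (mod 5); (4|5)=+1, (4|5)=+1; sign (−1)^0·+1^-3·+1^-2 = +1.
(a,b)_2: α=-4, β=-4; u≡3, v≡1 (mod 8); ε(u)ε(v)=1·0, αω(v)=-4·0, βω(u)=-4·1; sum ≡ 0  ⇒  +1.
(a,b)_3: α=8, u≡1; β=14, v≡2 (mod 3); (1|3)=+1, (2|3)=-1; sign (−1)^0·+1^14·-1^8 = +1.
(a,b)_∞: sgn(-341)=−, sgn(274505)=+, so +1.
(-341, 274505 / ℚ) ramifies at {11, 31}: a division algebra.

[11, 31]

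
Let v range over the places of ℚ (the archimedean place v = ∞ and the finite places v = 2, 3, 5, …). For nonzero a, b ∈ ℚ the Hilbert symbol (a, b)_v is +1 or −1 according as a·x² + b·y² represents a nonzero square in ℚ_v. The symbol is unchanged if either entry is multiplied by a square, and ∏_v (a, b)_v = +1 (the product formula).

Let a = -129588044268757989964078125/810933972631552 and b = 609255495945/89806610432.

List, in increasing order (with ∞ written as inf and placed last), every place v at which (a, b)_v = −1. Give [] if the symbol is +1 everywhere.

[3, 5]

(a, b) ≡ (-618222, 290) mod (ℚ^×)²; places V = {2, 3, 5, 7, 11, 17, 19, 29, 31, 41, 43, ∞}.
(a,b)_29: α=3, u≡15; β=1, v≡3 (mod 29); (15|29)=-1, (3|29)=-1; sign (−1)^0·-1^1·-1^3 = +1.
(a,b)_17: α=7, u≡3; β=2, v≡2 (mod 17); (3|17)=-1, (2|17)=+1; sign (−1)^0·-1^2·+1^7 = +1.
(a,b)_41: α=2, u≡15; β=2, v≡12 (mod 41); (15|41)=-1, (12|41)=-1; sign (−1)^0·-1^2·-1^2 = +1.
(a,b)_11: α=-5, u≡6; β=-2, v≡9 (mod 11); (6|11)=-1, (9|11)=+1; sign (−1)^0·-1^-2·+1^-5 = +1.
(a,b)_5: α=6, u≡2; β=1, v≡2 (mod 5); (2|5)=-1, (2|5)=-1; sign (−1)^0·-1^1·-1^6 = -1.
(a,b)_7: α=-4, u≡1; β=-2, v≡3 (mod 7); (1|7)=+1, (3|7)=-1; sign (−1)^0·+1^-2·-1^-4 = +1.
(a,b)_19: α=1, u≡1; β=0, v≡1 (mod 19); (1|19)=+1, (1|19)=+1; sign (−1)^0·+1^0·+1^1 = +1.
(a,b)_31: α=2, u≡6; β=2, v≡13 (mod 31); (6|31)=-1, (13|31)=-1; sign (−1)^0·-1^2·-1^2 = +1.
(a,b)_43: α=0, u≡22; β=-2, v≡20 (mod 43); (22|43)=-1, (20|43)=-1; sign (−1)^0·-1^-2·-1^0 = +1.
(a,b)_∞: sgn(-618222)=−, sgn(290)=+, so +1.
(a,b)_3: α=3, u≡2; β=2, v≡2 (mod 3); (2|3)=-1, (2|3)=-1; sign (−1)^0·-1^2·-1^3 = -1.
(a,b)_2: α=-21, β=-13; u≡1, v≡1 (mod 8); ε(u)ε(v)=0·0, αω(v)=-21·0, βω(u)=-13·0; sum ≡ 0  ⇒  +1.
|Ram(-618222, 290)| = 2, even; anisotropic at {3, 5}.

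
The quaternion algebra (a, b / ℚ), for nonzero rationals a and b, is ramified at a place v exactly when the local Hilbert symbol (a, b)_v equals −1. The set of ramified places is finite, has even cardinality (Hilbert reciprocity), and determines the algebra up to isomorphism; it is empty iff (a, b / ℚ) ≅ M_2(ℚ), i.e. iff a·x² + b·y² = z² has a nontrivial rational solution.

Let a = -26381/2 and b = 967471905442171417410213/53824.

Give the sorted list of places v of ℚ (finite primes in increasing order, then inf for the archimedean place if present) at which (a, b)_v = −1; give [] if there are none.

[2, 3, 13, 23, 31, 37]

(a, b) ≡ (-52762, 1834053) mod (ℚ^×)²; places V = {2, 3, 7, 13, 19, 23, 29, 31, 37, 41, ∞}.
(a,b)_29: α=0, u≡19; β=-2, v≡9 (mod 29); (19|29)=-1, (9|29)=+1; sign (−1)^0·-1^-2·+1^0 = +1.
(a,b)_∞: sgn(-52762)=−, sgn(1834053)=+, so +1.
(a,b)_3: α=0, u≡2; β=5, v≡2 (mod 3); (2|3)=-1, (2|3)=-1; sign (−1)^0·-1^5·-1^0 = -1.
(a,b)_23: α=1, u≡13; β=4, v≡11 (mod 23); (13|23)=+1, (11|23)=-1; sign (−1)^0·+1^4·-1^1 = -1.
(a,b)_37: α=1, u≡32; β=3, v≡12 (mod 37); (32|37)=-1, (12|37)=+1; sign (−1)^0·-1^3·+1^1 = -1.
(a,b)_2: α=-1, β=-6; u≡3, v≡5 (mod 8); ε(u)ε(v)=1·0, αω(v)=-1·1, βω(u)=-6·1; sum ≡ 1  ⇒  -1.
(a,b)_19: α=0, u≡5; β=2, v≡18 (mod 19); (5|19)=+1, (18|19)=-1; sign (−1)^0·+1^2·-1^0 = +1.
(a,b)_41: α=0, u≡32; β=1, v≡23 (mod 41); (32|41)=+1, (23|41)=+1; sign (−1)^0·+1^1·+1^0 = +1.
(a,b)_31: α=1, u≡24; β=3, v≡6 (mod 31); (24|31)=-1, (6|31)=-1; sign (−1)^1·-1^3·-1^1 = -1.
(a,b)_13: α=0, u≡11; β=1, v≡11 (mod 13); (11|13)=-1, (11|13)=-1; sign (−1)^0·-1^1·-1^0 = -1.
(a,b)_7: α=0, u≡1; β=2, v≡2 (mod 7); (1|7)=+1, (2|7)=+1; sign (−1)^0·+1^2·+1^0 = +1.
(-52762, 1834053 / ℚ) ramifies at {2, 3, 13, 23, 31, 37}: a division algebra.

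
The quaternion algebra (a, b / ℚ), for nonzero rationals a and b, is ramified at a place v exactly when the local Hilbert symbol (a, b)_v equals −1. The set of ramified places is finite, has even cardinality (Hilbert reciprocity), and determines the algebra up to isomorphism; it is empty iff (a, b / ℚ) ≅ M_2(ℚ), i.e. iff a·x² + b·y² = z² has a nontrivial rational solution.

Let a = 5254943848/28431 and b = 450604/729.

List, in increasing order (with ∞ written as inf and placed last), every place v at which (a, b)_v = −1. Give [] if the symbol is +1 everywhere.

Mod squares: a ≡ 176358, b ≡ 19. Check v ∈ {∞, 2, 3, 7, 11, 13, 17, 19}.
v=∞: 176358 > 0 and 19 > 0  ⇒  (a,b)_∞ = +1.
v=19: a=19^1·(≡14), b=19^1·(≡6) mod 19; (14|19)=-1, (6|19)=+1; (−1)^{1·1·9}·(-1)^1·(+1)^1 = +1.
v=2: v_2(a)=3, v_2(b)=2; units ≡ 3, 3 (mod 8); ε·ε+αω+βω = 1·1+3·1+2·1 ≡ 0  ⇒  (a,b)_2 = +1.
v=7: a=7^5·(≡4), b=7^2·(≡5) mod 7; (4|7)=+1, (5|7)=-1; (−1)^{5·2·3}·(+1)^2·(-1)^5 = -1.
v=13: a=13^-1·(≡8), b=13^0·(≡11) mod 13; (8|13)=-1, (11|13)=-1; (−1)^{-1·0·6}·(-1)^0·(-1)^-1 = -1.
v=11: a=11^2·(≡8), b=11^2·(≡2) mod 11; (8|11)=-1, (2|11)=-1; (−1)^{2·2·5}·(-1)^2·(-1)^2 = +1.
v=3: a=3^-7·(≡1), b=3^-6·(≡1) mod 3; (1|3)=+1, (1|3)=+1; (−1)^{-7·-6·1}·(+1)^-6·(+1)^-7 = +1.
v=17: a=17^1·(≡9), b=17^0·(≡16) mod 17; (9|17)=+1, (16|17)=+1; (−1)^{1·0·8}·(+1)^0·(+1)^1 = +1.
(176358, 19 / ℚ) ramifies at {7, 13}: a division algebra.

[7, 13]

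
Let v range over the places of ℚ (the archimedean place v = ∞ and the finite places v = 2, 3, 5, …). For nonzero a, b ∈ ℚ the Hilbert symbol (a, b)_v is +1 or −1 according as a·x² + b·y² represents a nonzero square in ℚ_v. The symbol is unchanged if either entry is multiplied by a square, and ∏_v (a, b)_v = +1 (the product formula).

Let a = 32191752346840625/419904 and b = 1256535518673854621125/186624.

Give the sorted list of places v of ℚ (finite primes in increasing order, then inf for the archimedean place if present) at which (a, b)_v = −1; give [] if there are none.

[7, 11]

Mod squares: a ≡ 6545, b ≡ 1077205. Check v ∈ {∞, 2, 3, 5, 7, 11, 17, 19, 23, 29}.
v=11: a=11^1·(≡1), b=11^2·(≡8) mod 11; (1|11)=+1, (8|11)=-1; (−1)^{1·2·5}·(+1)^2·(-1)^1 = -1.
v=17: a=17^1·(≡14), b=17^1·(≡3) mod 17; (14|17)=-1, (3|17)=-1; (−1)^{1·1·8}·(-1)^1·(-1)^1 = +1.
v=3: a=3^-8·(≡2), b=3^-6·(≡1) mod 3; (2|3)=-1, (1|3)=+1; (−1)^{-8·-6·1}·(-1)^-6·(+1)^-8 = +1.
v=29: a=29^2·(≡24), b=29^3·(≡9) mod 29; (24|29)=+1, (9|29)=+1; (−1)^{2·3·14}·(+1)^3·(+1)^2 = +1.
v=7: a=7^3·(≡1), b=7^4·(≡5) mod 7; (1|7)=+1, (5|7)=-1; (−1)^{3·4·3}·(+1)^4·(-1)^3 = -1.
v=∞: 6545 > 0 and 1077205 > 0  ⇒  (a,b)_∞ = +1.
v=2: v_2(a)=-6, v_2(b)=-8; units ≡ 1, 5 (mod 8); ε·ε+αω+βω = 0·0+-6·1+-8·0 ≡ 0  ⇒  (a,b)_2 = +1.
v=19: a=19^2·(≡11), b=19^3·(≡13) mod 19; (11|19)=+1, (13|19)=-1; (−1)^{2·3·9}·(+1)^3·(-1)^2 = +1.
v=23: a=23^2·(≡4), b=23^3·(≡10) mod 23; (4|23)=+1, (10|23)=-1; (−1)^{2·3·11}·(+1)^3·(-1)^2 = +1.
v=5: a=5^5·(≡1), b=5^3·(≡1) mod 5; (1|5)=+1, (1|5)=+1; (−1)^{5·3·2}·(+1)^3·(+1)^5 = +1.
(6545, 1077205 / ℚ) ramifies at {7, 11}: a division algebra.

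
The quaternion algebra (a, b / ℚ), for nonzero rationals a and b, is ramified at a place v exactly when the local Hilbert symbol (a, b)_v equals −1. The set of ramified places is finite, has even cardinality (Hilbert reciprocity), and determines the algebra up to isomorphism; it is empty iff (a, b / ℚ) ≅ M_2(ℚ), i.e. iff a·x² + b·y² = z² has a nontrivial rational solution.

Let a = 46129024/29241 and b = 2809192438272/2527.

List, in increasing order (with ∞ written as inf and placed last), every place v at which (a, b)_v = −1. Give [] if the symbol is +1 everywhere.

[17, 23, 29, 43]

Mod squares: a ≡ 2494, b ≡ 634825254. Check v ∈ {∞, 2, 3, 7, 11, 17, 19, 23, 29, 31, 43}.
v=11: a=11^0·(≡6), b=11^2·(≡2) mod 11; (6|11)=-1, (2|11)=-1; (−1)^{0·2·5}·(-1)^2·(-1)^0 = +1.
v=31: a=31^0·(≡4), b=31^1·(≡12) mod 31; (4|31)=+1, (12|31)=-1; (−1)^{0·1·15}·(+1)^1·(-1)^0 = +1.
v=23: a=23^0·(≡5), b=23^1·(≡15) mod 23; (5|23)=-1, (15|23)=-1; (−1)^{0·1·11}·(-1)^1·(-1)^0 = -1.
v=∞: 2494 > 0 and 634825254 > 0  ⇒  (a,b)_∞ = +1.
v=3: a=3^-4·(≡1), b=3^1·(≡1) mod 3; (1|3)=+1, (1|3)=+1; (−1)^{-4·1·1}·(+1)^1·(+1)^-4 = +1.
v=2: v_2(a)=7, v_2(b)=9; units ≡ 7, 3 (mod 8); ε·ε+αω+βω = 1·1+7·1+9·0 ≡ 0  ⇒  (a,b)_2 = +1.
v=29: a=29^1·(≡20), b=29^1·(≡3) mod 29; (20|29)=+1, (3|29)=-1; (−1)^{1·1·14}·(+1)^1·(-1)^1 = -1.
v=17: a=17^2·(≡3), b=17^1·(≡12) mod 17; (3|17)=-1, (12|17)=-1; (−1)^{2·1·8}·(-1)^1·(-1)^2 = -1.
v=43: a=43^1·(≡4), b=43^1·(≡16) mod 43; (4|43)=+1, (16|43)=+1; (−1)^{1·1·21}·(+1)^1·(+1)^1 = -1.
v=19: a=19^-2·(≡9), b=19^-2·(≡17) mod 19; (9|19)=+1, (17|19)=+1; (−1)^{-2·-2·9}·(+1)^-2·(+1)^-2 = +1.
v=7: a=7^0·(≡2), b=7^-1·(≡6) mod 7; (2|7)=+1, (6|7)=-1; (−1)^{0·-1·3}·(+1)^-1·(-1)^0 = +1.
Ram(2494, 634825254) = {17, 23, 29, 43}; no ℚ_17-point on the conic.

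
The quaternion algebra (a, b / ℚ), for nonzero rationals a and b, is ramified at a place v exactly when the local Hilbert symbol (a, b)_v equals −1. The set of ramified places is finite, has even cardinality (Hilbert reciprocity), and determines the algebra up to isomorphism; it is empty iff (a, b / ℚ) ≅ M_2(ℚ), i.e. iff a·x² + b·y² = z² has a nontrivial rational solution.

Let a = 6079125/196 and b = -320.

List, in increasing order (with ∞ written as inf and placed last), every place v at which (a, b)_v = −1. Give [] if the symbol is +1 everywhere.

(a, b) ≡ (243165, -5) mod (ℚ^×)²; places V = {2, 3, 5, 7, 13, 29, 43, ∞}.
(a,b)_2: α=-2, β=6; u≡5, v≡3 (mod 8); ε(u)ε(v)=0·1, αω(v)=-2·1, βω(u)=6·1; sum ≡ 0  ⇒  +1.
(a,b)_7: α=-2, u≡6; β=0, v≡2 (mod 7); (6|7)=-1, (2|7)=+1; sign (−1)^0·-1^0·+1^-2 = +1.
(a,b)_13: α=1, u≡2; β=0, v≡5 (mod 13); (2|13)=-1, (5|13)=-1; sign (−1)^0·-1^0·-1^1 = -1.
(a,b)_3: α=1, u≡1; β=0, v≡1 (mod 3); (1|3)=+1, (1|3)=+1; sign (−1)^0·+1^0·+1^1 = +1.
(a,b)_5: α=3, u≡3; β=1, v≡1 (mod 5); (3|5)=-1, (1|5)=+1; sign (−1)^0·-1^1·+1^3 = -1.
(a,b)_29: α=1, u≡23; β=0, v≡28 (mod 29); (23|29)=+1, (28|29)=+1; sign (−1)^0·+1^0·+1^1 = +1.
(a,b)_43: α=1, u≡5; β=0, v≡24 (mod 43); (5|43)=-1, (24|43)=+1; sign (−1)^0·-1^0·+1^1 = +1.
(a,b)_∞: sgn(243165)=+, sgn(-5)=−, so +1.
Ram(243165, -5) = {5, 13}; no ℚ_5-point on the conic.

[5, 13]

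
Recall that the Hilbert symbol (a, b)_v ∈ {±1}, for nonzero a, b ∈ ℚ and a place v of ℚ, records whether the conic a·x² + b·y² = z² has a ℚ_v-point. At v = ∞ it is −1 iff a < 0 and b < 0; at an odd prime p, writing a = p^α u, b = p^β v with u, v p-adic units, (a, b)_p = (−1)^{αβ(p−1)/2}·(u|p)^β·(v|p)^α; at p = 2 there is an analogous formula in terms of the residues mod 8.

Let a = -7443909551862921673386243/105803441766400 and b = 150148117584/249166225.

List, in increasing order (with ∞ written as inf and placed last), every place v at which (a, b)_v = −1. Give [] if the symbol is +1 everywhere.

Mod squares: a ≡ -147963, b ≡ 1430309. Check v ∈ {∞, 2, 3, 5, 7, 11, 19, 29, 31, 37, 41, 43}.
v=43: a=43^3·(≡18), b=43^1·(≡41) mod 43; (18|43)=-1, (41|43)=+1; (−1)^{3·1·21}·(-1)^1·(+1)^3 = +1.
v=3: a=3^5·(≡2), b=3^8·(≡2) mod 3; (2|3)=-1, (2|3)=-1; (−1)^{5·8·1}·(-1)^8·(-1)^5 = -1.
v=5: a=5^-2·(≡2), b=5^-2·(≡1) mod 5; (2|5)=-1, (1|5)=+1; (−1)^{-2·-2·2}·(-1)^-2·(+1)^-2 = +1.
v=29: a=29^4·(≡9), b=29^1·(≡14) mod 29; (9|29)=+1, (14|29)=-1; (−1)^{4·1·14}·(+1)^1·(-1)^4 = +1.
v=∞: -147963 < 0 and 1430309 > 0  ⇒  (a,b)_∞ = +1.
v=11: a=11^0·(≡9), b=11^-2·(≡1) mod 11; (9|11)=+1, (1|11)=+1; (−1)^{0·-2·5}·(+1)^-2·(+1)^0 = +1.
v=37: a=37^3·(≡7), b=37^1·(≡5) mod 37; (7|37)=+1, (5|37)=-1; (−1)^{3·1·18}·(+1)^1·(-1)^3 = -1.
v=7: a=7^-4·(≡3), b=7^-2·(≡3) mod 7; (3|7)=-1, (3|7)=-1; (−1)^{-4·-2·3}·(-1)^-2·(-1)^-4 = +1.
v=41: a=41^-2·(≡7), b=41^-2·(≡22) mod 41; (7|41)=-1, (22|41)=-1; (−1)^{-2·-2·20}·(-1)^-2·(-1)^-2 = +1.
v=2: v_2(a)=-20, v_2(b)=4; units ≡ 5, 5 (mod 8); ε·ε+αω+βω = 0·0+-20·1+4·1 ≡ 0  ⇒  (a,b)_2 = +1.
v=31: a=31^3·(≡28), b=31^1·(≡22) mod 31; (28|31)=+1, (22|31)=-1; (−1)^{3·1·15}·(+1)^1·(-1)^3 = +1.
v=19: a=19^2·(≡5), b=19^0·(≡10) mod 19; (5|19)=+1, (10|19)=-1; (−1)^{2·0·9}·(+1)^0·(-1)^2 = +1.
|Ram(-147963, 1430309)| = 2, even; anisotropic at {3, 37}.

[3, 37]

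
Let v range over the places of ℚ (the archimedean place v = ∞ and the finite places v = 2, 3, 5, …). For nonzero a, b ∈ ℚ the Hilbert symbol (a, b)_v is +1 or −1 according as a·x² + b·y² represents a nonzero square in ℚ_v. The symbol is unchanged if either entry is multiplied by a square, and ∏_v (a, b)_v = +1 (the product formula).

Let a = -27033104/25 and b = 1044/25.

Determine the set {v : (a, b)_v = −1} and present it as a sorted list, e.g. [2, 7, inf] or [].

Mod squares: a ≡ -41, b ≡ 29. Check v ∈ {∞, 2, 3, 5, 7, 29, 41}.
v=5: a=5^-2·(≡1), b=5^-2·(≡4) mod 5; (1|5)=+1, (4|5)=+1; (−1)^{-2·-2·2}·(+1)^-2·(+1)^-2 = +1.
v=2: v_2(a)=4, v_2(b)=2; units ≡ 7, 5 (mod 8); ε·ε+αω+βω = 1·0+4·1+2·0 ≡ 0  ⇒  (a,b)_2 = +1.
v=7: a=7^2·(≡4), b=7^0·(≡2) mod 7; (4|7)=+1, (2|7)=+1; (−1)^{2·0·3}·(+1)^0·(+1)^2 = +1.
v=3: a=3^0·(≡1), b=3^2·(≡2) mod 3; (1|3)=+1, (2|3)=-1; (−1)^{0·2·1}·(+1)^2·(-1)^0 = +1.
v=∞: -41 < 0 and 29 > 0  ⇒  (a,b)_∞ = +1.
v=41: a=41^1·(≡4), b=41^0·(≡27) mod 41; (4|41)=+1, (27|41)=-1; (−1)^{1·0·20}·(+1)^0·(-1)^1 = -1.
v=29: a=29^2·(≡3), b=29^1·(≡20) mod 29; (3|29)=-1, (20|29)=+1; (−1)^{2·1·14}·(-1)^1·(+1)^2 = -1.
Ram(-41, 29) = {29, 41}; no ℚ_29-point on the conic.

[29, 41]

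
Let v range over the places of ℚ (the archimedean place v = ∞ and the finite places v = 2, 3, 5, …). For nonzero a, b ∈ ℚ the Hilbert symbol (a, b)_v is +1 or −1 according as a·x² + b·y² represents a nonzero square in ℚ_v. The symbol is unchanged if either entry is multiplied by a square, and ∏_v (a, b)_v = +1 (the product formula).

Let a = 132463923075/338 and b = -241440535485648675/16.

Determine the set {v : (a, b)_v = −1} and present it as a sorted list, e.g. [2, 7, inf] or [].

(a, b) ≡ (1254, -323) mod (ℚ^×)²; places V = {2, 3, 5, 11, 13, 17, 19, ∞}.
(a,b)_17: α=2, u≡8; β=3, v≡15 (mod 17); (8|17)=+1, (15|17)=+1; sign (−1)^0·+1^3·+1^2 = +1.
(a,b)_3: α=5, u≡1; β=8, v≡1 (mod 3); (1|3)=+1, (1|3)=+1; sign (−1)^0·+1^8·+1^5 = +1.
(a,b)_13: α=-2, u≡8; β=0, v≡2 (mod 13); (8|13)=-1, (2|13)=-1; sign (−1)^0·-1^0·-1^-2 = +1.
(a,b)_11: α=1, u≡4; β=2, v≡10 (mod 11); (4|11)=+1, (10|11)=-1; sign (−1)^0·+1^2·-1^1 = -1.
(a,b)_19: α=3, u≡17; β=5, v≡12 (mod 19); (17|19)=+1, (12|19)=-1; sign (−1)^1·+1^5·-1^3 = +1.
(a,b)_2: α=-1, β=-4; u≡3, v≡5 (mod 8); ε(u)ε(v)=1·0, αω(v)=-1·1, βω(u)=-4·1; sum ≡ 1  ⇒  -1.
(a,b)_5: α=2, u≡1; β=2, v≡3 (mod 5); (1|5)=+1, (3|5)=-1; sign (−1)^0·+1^2·-1^2 = +1.
(a,b)_∞: sgn(1254)=+, sgn(-323)=−, so +1.
|Ram(1254, -323)| = 2, even; anisotropic at {2, 11}.

[2, 11]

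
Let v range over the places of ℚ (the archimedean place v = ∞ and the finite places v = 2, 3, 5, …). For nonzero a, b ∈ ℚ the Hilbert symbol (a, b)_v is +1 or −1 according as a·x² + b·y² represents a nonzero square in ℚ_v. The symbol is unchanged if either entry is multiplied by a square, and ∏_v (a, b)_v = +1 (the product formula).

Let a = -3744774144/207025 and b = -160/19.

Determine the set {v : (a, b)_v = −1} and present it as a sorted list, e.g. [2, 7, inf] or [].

Mod squares: a ≡ -1406, b ≡ -190. Check v ∈ {∞, 2, 3, 5, 7, 13, 17, 19, 37}.
v=13: a=13^-2·(≡2), b=13^0·(≡8) mod 13; (2|13)=-1, (8|13)=-1; (−1)^{-2·0·6}·(-1)^0·(-1)^-2 = +1.
v=37: a=37^1·(≡28), b=37^0·(≡13) mod 37; (28|37)=+1, (13|37)=-1; (−1)^{1·0·18}·(+1)^0·(-1)^1 = -1.
v=7: a=7^-2·(≡2), b=7^0·(≡3) mod 7; (2|7)=+1, (3|7)=-1; (−1)^{-2·0·3}·(+1)^0·(-1)^-2 = +1.
v=17: a=17^2·(≡7), b=17^0·(≡5) mod 17; (7|17)=-1, (5|17)=-1; (−1)^{2·0·8}·(-1)^0·(-1)^2 = +1.
v=∞: -1406 < 0 and -190 < 0  ⇒  (a,b)_∞ = -1.
v=2: v_2(a)=11, v_2(b)=5; units ≡ 1, 1 (mod 8); ε·ε+αω+βω = 0·0+11·0+5·0 ≡ 0  ⇒  (a,b)_2 = +1.
v=19: a=19^1·(≡8), b=19^-1·(≡11) mod 19; (8|19)=-1, (11|19)=+1; (−1)^{1·-1·9}·(-1)^-1·(+1)^1 = +1.
v=5: a=5^-2·(≡1), b=5^1·(≡2) mod 5; (1|5)=+1, (2|5)=-1; (−1)^{-2·1·2}·(+1)^1·(-1)^-2 = +1.
v=3: a=3^2·(≡1), b=3^0·(≡2) mod 3; (1|3)=+1, (2|3)=-1; (−1)^{2·0·1}·(+1)^0·(-1)^2 = +1.
(-1406, -190 / ℚ) ramifies at {37, ∞}: a division algebra.

[37, inf]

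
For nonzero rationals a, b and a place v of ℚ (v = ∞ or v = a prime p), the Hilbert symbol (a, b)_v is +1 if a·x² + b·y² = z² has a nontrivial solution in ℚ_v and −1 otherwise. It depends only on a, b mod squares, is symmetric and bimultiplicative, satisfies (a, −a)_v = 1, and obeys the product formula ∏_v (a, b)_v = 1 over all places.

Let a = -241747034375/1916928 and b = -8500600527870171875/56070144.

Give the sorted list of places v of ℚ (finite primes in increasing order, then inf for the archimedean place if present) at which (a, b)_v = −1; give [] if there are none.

Mod squares: a ≡ -115115, b ≡ -11. Check v ∈ {∞, 2, 3, 5, 7, 11, 13, 19, 23}.
v=2: v_2(a)=-14, v_2(b)=-12; units ≡ 5, 5 (mod 8); ε·ε+αω+βω = 0·0+-14·1+-12·1 ≡ 0  ⇒  (a,b)_2 = +1.
v=11: a=11^3·(≡7), b=11^5·(≡6) mod 11; (7|11)=-1, (6|11)=-1; (−1)^{3·5·5}·(-1)^5·(-1)^3 = -1.
v=13: a=13^-1·(≡5), b=13^-2·(≡5) mod 13; (5|13)=-1, (5|13)=-1; (−1)^{-1·-2·6}·(-1)^-2·(-1)^-1 = -1.
v=∞: -115115 < 0 and -11 < 0  ⇒  (a,b)_∞ = -1.
v=3: a=3^-2·(≡1), b=3^-4·(≡1) mod 3; (1|3)=+1, (1|3)=+1; (−1)^{-2·-4·1}·(+1)^-4·(+1)^-2 = +1.
v=19: a=19^2·(≡5), b=19^4·(≡10) mod 19; (5|19)=+1, (10|19)=-1; (−1)^{2·4·9}·(+1)^4·(-1)^2 = +1.
v=5: a=5^5·(≡3), b=5^6·(≡1) mod 5; (3|5)=-1, (1|5)=+1; (−1)^{5·6·2}·(-1)^6·(+1)^5 = +1.
v=23: a=23^1·(≡6), b=23^2·(≡1) mod 23; (6|23)=+1, (1|23)=+1; (−1)^{1·2·11}·(+1)^2·(+1)^1 = +1.
v=7: a=7^1·(≡3), b=7^2·(≡3) mod 7; (3|7)=-1, (3|7)=-1; (−1)^{1·2·3}·(-1)^2·(-1)^1 = -1.
Ram(-115115, -11) = {7, 11, 13, ∞}; no ℚ_7-point on the conic.

[7, 11, 13, inf]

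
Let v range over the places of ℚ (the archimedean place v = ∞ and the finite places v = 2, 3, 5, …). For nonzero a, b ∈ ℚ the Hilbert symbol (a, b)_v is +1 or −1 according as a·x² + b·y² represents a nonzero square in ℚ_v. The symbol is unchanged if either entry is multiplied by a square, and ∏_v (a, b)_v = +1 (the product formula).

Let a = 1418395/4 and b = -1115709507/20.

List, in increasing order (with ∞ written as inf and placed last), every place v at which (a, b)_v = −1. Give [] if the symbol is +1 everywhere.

[5, 11, 17, 41]

(a, b) ≡ (1418395, -619838615) mod (ℚ^×)²; places V = {2, 3, 5, 11, 17, 19, 23, 37, 41, ∞}.
(a,b)_11: α=1, u≡9; β=1, v≡4 (mod 11); (9|11)=+1, (4|11)=+1; sign (−1)^1·+1^1·+1^1 = -1.
(a,b)_23: α=0, u≡2; β=1, v≡13 (mod 23); (2|23)=+1, (13|23)=+1; sign (−1)^0·+1^1·+1^0 = +1.
(a,b)_37: α=1, u≡10; β=1, v≡3 (mod 37); (10|37)=+1, (3|37)=+1; sign (−1)^0·+1^1·+1^1 = +1.
(a,b)_41: α=1, u≡8; β=1, v≡19 (mod 41); (8|41)=+1, (19|41)=-1; sign (−1)^0·+1^1·-1^1 = -1.
(a,b)_2: α=-2, β=-2; u≡3, v≡1 (mod 8); ε(u)ε(v)=1·0, αω(v)=-2·0, βω(u)=-2·1; sum ≡ 0  ⇒  +1.
(a,b)_17: α=1, u≡4; β=1, v≡14 (mod 17); (4|17)=+1, (14|17)=-1; sign (−1)^0·+1^1·-1^1 = -1.
(a,b)_3: α=0, u≡1; β=2, v≡1 (mod 3); (1|3)=+1, (1|3)=+1; sign (−1)^0·+1^2·+1^0 = +1.
(a,b)_5: α=1, u≡1; β=-1, v≡2 (mod 5); (1|5)=+1, (2|5)=-1; sign (−1)^0·+1^-1·-1^1 = -1.
(a,b)_∞: sgn(1418395)=+, sgn(-619838615)=−, so +1.
(a,b)_19: α=0, u≡16; β=1, v≡18 (mod 19); (16|19)=+1, (18|19)=-1; sign (−1)^0·+1^1·-1^0 = +1.
Ram(1418395, -619838615) = {5, 11, 17, 41}; no ℚ_5-point on the conic.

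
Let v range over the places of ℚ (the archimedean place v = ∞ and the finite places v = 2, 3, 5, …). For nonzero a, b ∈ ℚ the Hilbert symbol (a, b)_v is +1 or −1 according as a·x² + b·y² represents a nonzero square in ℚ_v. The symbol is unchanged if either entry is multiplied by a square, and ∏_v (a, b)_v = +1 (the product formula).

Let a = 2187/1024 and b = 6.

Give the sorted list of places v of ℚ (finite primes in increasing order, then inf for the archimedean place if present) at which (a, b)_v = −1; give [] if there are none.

(a, b) ≡ (3, 6) mod (ℚ^×)²; places V = {2, 3, ∞}.
(a,b)_2: α=-10, β=1; u≡3, v≡3 (mod 8); ε(u)ε(v)=1·1, αω(v)=-10·1, βω(u)=1·1; sum ≡ 0  ⇒  +1.
(a,b)_3: α=7, u≡1; β=1, v≡2 (mod 3); (1|3)=+1, (2|3)=-1; sign (−1)^1·+1^1·-1^7 = +1.
(a,b)_∞: sgn(3)=+, sgn(6)=+, so +1.
Every local symbol is +1, so the conic 3·x² + 6·y² = z² has ℚ_v-points for all v and hence a ℚ-point; (a, b / ℚ) ≅ M_2(ℚ).

[]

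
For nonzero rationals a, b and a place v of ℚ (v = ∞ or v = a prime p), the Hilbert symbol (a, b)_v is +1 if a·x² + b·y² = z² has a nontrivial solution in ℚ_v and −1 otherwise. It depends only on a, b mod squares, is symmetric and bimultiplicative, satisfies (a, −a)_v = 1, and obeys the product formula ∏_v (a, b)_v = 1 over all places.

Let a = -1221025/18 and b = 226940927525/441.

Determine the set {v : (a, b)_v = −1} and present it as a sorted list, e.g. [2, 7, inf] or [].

[2, 13]

Mod squares: a ≡ -2, b ≡ 221. Check v ∈ {∞, 2, 3, 5, 7, 13, 17, 29}.
v=13: a=13^2·(≡11), b=13^3·(≡4) mod 13; (11|13)=-1, (4|13)=+1; (−1)^{2·3·6}·(-1)^3·(+1)^2 = -1.
v=2: v_2(a)=-1, v_2(b)=0; units ≡ 7, 5 (mod 8); ε·ε+αω+βω = 1·0+-1·1+0·0 ≡ 1  ⇒  (a,b)_2 = -1.
v=3: a=3^-2·(≡1), b=3^-2·(≡2) mod 3; (1|3)=+1, (2|3)=-1; (−1)^{-2·-2·1}·(+1)^-2·(-1)^-2 = +1.
v=17: a=17^2·(≡8), b=17^3·(≡16) mod 17; (8|17)=+1, (16|17)=+1; (−1)^{2·3·8}·(+1)^3·(+1)^2 = +1.
v=7: a=7^0·(≡5), b=7^-2·(≡2) mod 7; (5|7)=-1, (2|7)=+1; (−1)^{0·-2·3}·(-1)^-2·(+1)^0 = +1.
v=29: a=29^0·(≡14), b=29^2·(≡27) mod 29; (14|29)=-1, (27|29)=-1; (−1)^{0·2·14}·(-1)^2·(-1)^0 = +1.
v=5: a=5^2·(≡3), b=5^2·(≡1) mod 5; (3|5)=-1, (1|5)=+1; (−1)^{2·2·2}·(-1)^2·(+1)^2 = +1.
v=∞: -2 < 0 and 221 > 0  ⇒  (a,b)_∞ = +1.
Ram(-2, 221) = {2, 13}; no ℚ_2-point on the conic.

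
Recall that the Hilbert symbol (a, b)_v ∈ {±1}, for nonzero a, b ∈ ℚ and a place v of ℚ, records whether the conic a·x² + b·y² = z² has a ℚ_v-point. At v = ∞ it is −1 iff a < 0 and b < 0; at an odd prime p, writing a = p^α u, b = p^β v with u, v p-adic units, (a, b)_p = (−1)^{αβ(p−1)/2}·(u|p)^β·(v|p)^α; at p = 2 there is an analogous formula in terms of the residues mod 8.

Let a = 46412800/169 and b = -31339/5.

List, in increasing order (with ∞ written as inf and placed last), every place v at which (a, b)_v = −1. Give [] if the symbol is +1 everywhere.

(a, b) ≡ (37, -1295) mod (ℚ^×)²; places V = {2, 5, 7, 11, 13, 37, ∞}.
(a,b)_11: α=0, u≡4; β=2, v≡1 (mod 11); (4|11)=+1, (1|11)=+1; sign (−1)^0·+1^2·+1^0 = +1.
(a,b)_2: α=10, β=0; u≡5, v≡1 (mod 8); ε(u)ε(v)=0·0, αω(v)=10·0, βω(u)=0·1; sum ≡ 0  ⇒  +1.
(a,b)_37: α=1, u≡3; β=1, v≡23 (mod 37); (3|37)=+1, (23|37)=-1; sign (−1)^0·+1^1·-1^1 = -1.
(a,b)_7: α=2, u≡2; β=1, v≡2 (mod 7); (2|7)=+1, (2|7)=+1; sign (−1)^0·+1^1·+1^2 = +1.
(a,b)_5: α=2, u≡3; β=-1, v≡1 (mod 5); (3|5)=-1, (1|5)=+1; sign (−1)^0·-1^-1·+1^2 = -1.
(a,b)_13: α=-2, u≡5; β=0, v≡6 (mod 13); (5|13)=-1, (6|13)=-1; sign (−1)^0·-1^0·-1^-2 = +1.
(a,b)_∞: sgn(37)=+, sgn(-1295)=−, so +1.
Ram(37, -1295) = {5, 37}; no ℚ_5-point on the conic.

[5, 37]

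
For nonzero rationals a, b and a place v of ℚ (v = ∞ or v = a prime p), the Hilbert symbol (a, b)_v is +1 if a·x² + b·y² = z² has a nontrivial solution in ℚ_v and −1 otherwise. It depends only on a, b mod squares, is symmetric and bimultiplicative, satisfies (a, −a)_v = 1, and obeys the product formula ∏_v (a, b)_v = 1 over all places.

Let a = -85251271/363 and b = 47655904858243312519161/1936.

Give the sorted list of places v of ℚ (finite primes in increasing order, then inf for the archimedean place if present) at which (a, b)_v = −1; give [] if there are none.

[7, 19]

(a, b) ≡ (-266133, 3459729) mod (ℚ^×)²; places V = {2, 3, 7, 11, 13, 19, 23, 29, 31, ∞}.
(a,b)_23: α=1, u≡7; β=3, v≡2 (mod 23); (7|23)=-1, (2|23)=+1; sign (−1)^1·-1^3·+1^1 = +1.
(a,b)_11: α=-2, u≡9; β=-2, v≡4 (mod 11); (9|11)=+1, (4|11)=+1; sign (−1)^0·+1^-2·+1^-2 = +1.
(a,b)_∞: sgn(-266133)=−, sgn(3459729)=+, so +1.
(a,b)_7: α=1, u≡6; β=7, v≡6 (mod 7); (6|7)=-1, (6|7)=-1; sign (−1)^1·-1^7·-1^1 = -1.
(a,b)_19: α=1, u≡18; β=3, v≡13 (mod 19); (18|19)=-1, (13|19)=-1; sign (−1)^1·-1^3·-1^1 = -1.
(a,b)_3: α=-1, u≡2; β=7, v≡1 (mod 3); (2|3)=-1, (1|3)=+1; sign (−1)^1·-1^7·+1^-1 = +1.
(a,b)_29: α=1, u≡4; β=3, v≡4 (mod 29); (4|29)=+1, (4|29)=+1; sign (−1)^0·+1^3·+1^1 = +1.
(a,b)_31: α=2, u≡16; β=0, v≡8 (mod 31); (16|31)=+1, (8|31)=+1; sign (−1)^0·+1^0·+1^2 = +1.
(a,b)_2: α=0, β=-4; u≡3, v≡1 (mod 8); ε(u)ε(v)=1·0, αω(v)=0·0, βω(u)=-4·1; sum ≡ 0  ⇒  +1.
(a,b)_13: α=0, u≡1; β=1, v≡1 (mod 13); (1|13)=+1, (1|13)=+1; sign (−1)^0·+1^1·+1^0 = +1.
(-266133, 3459729 / ℚ) ramifies at {7, 19}: a division algebra.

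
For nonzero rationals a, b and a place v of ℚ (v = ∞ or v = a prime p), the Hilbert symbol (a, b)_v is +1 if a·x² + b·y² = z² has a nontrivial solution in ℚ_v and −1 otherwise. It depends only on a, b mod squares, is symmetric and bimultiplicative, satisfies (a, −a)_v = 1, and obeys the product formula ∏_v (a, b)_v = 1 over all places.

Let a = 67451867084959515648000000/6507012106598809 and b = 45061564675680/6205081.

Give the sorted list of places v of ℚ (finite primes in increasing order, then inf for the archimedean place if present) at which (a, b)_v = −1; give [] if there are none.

[5, 7]

Mod squares: a ≡ 17, b ≡ 70. Check v ∈ {∞, 2, 3, 5, 7, 13, 17, 19, 23, 47, 53}.
v=∞: 17 > 0 and 70 > 0  ⇒  (a,b)_∞ = +1.
v=13: a=13^-2·(≡9), b=13^0·(≡6) mod 13; (9|13)=+1, (6|13)=-1; (−1)^{-2·0·6}·(+1)^0·(-1)^-2 = +1.
v=23: a=23^2·(≡5), b=23^2·(≡1) mod 23; (5|23)=-1, (1|23)=+1; (−1)^{2·2·11}·(-1)^2·(+1)^2 = +1.
v=7: a=7^4·(≡6), b=7^1·(≡3) mod 7; (6|7)=-1, (3|7)=-1; (−1)^{4·1·3}·(-1)^1·(-1)^4 = -1.
v=17: a=17^3·(≡13), b=17^2·(≡9) mod 17; (13|17)=+1, (9|17)=+1; (−1)^{3·2·8}·(+1)^2·(+1)^3 = +1.
v=3: a=3^4·(≡2), b=3^6·(≡1) mod 3; (2|3)=-1, (1|3)=+1; (−1)^{4·6·1}·(-1)^6·(+1)^4 = +1.
v=5: a=5^6·(≡3), b=5^1·(≡1) mod 5; (3|5)=-1, (1|5)=+1; (−1)^{6·1·2}·(-1)^1·(+1)^6 = -1.
v=2: v_2(a)=16, v_2(b)=5; units ≡ 1, 3 (mod 8); ε·ε+αω+βω = 0·1+16·1+5·0 ≡ 0  ⇒  (a,b)_2 = +1.
v=19: a=19^4·(≡17), b=19^2·(≡2) mod 19; (17|19)=+1, (2|19)=-1; (−1)^{4·2·9}·(+1)^2·(-1)^4 = +1.
v=53: a=53^-4·(≡38), b=53^-2·(≡47) mod 53; (38|53)=+1, (47|53)=+1; (−1)^{-4·-2·26}·(+1)^-2·(+1)^-4 = +1.
v=47: a=47^-4·(≡27), b=47^-2·(≡46) mod 47; (27|47)=+1, (46|47)=-1; (−1)^{-4·-2·23}·(+1)^-2·(-1)^-4 = +1.
(17, 70 / ℚ) ramifies at {5, 7}: a division algebra.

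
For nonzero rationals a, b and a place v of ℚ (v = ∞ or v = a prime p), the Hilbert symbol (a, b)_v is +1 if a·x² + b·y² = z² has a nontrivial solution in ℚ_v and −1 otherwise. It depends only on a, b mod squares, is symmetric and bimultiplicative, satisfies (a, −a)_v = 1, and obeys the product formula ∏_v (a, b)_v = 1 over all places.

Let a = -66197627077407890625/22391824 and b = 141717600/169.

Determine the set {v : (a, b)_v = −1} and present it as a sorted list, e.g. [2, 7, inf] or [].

[2, 3]

Mod squares: a ≡ -345, b ≡ 6. Check v ∈ {∞, 2, 3, 5, 7, 11, 13, 19, 23}.
v=∞: -345 < 0 and 6 > 0  ⇒  (a,b)_∞ = +1.
v=23: a=23^3·(≡6), b=23^0·(≡8) mod 23; (6|23)=+1, (8|23)=+1; (−1)^{3·0·11}·(+1)^0·(+1)^3 = +1.
v=13: a=13^-4·(≡6), b=13^-2·(≡11) mod 13; (6|13)=-1, (11|13)=-1; (−1)^{-4·-2·6}·(-1)^-2·(-1)^-4 = +1.
v=5: a=5^7·(≡1), b=5^2·(≡1) mod 5; (1|5)=+1, (1|5)=+1; (−1)^{7·2·2}·(+1)^2·(+1)^7 = +1.
v=11: a=11^2·(≡2), b=11^0·(≡6) mod 11; (2|11)=-1, (6|11)=-1; (−1)^{2·0·5}·(-1)^0·(-1)^2 = +1.
v=7: a=7^-2·(≡3), b=7^0·(≡3) mod 7; (3|7)=-1, (3|7)=-1; (−1)^{-2·0·3}·(-1)^0·(-1)^-2 = +1.
v=19: a=19^2·(≡6), b=19^0·(≡9) mod 19; (6|19)=+1, (9|19)=+1; (−1)^{2·0·9}·(+1)^0·(+1)^2 = +1.
v=3: a=3^13·(≡2), b=3^11·(≡2) mod 3; (2|3)=-1, (2|3)=-1; (−1)^{13·11·1}·(-1)^11·(-1)^13 = -1.
v=2: v_2(a)=-4, v_2(b)=5; units ≡ 7, 3 (mod 8); ε·ε+αω+βω = 1·1+-4·1+5·0 ≡ 1  ⇒  (a,b)_2 = -1.
Ram(-345, 6) = {2, 3}; no ℚ_2-point on the conic.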